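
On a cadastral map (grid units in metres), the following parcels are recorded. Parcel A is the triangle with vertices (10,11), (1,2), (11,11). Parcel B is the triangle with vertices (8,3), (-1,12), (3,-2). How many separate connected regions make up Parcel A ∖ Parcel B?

Parcel A ∖ Parcel B splits into 2 disjoint pieces (area 3.6579, area 0.0227).

2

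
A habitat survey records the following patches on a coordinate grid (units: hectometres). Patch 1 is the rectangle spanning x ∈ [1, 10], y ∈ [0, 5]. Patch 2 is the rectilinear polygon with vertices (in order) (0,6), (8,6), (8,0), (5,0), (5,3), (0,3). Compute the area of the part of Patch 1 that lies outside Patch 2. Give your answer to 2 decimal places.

|Patch 1| = 45, |Patch 1∩Patch 2| = 23.
|Patch 1 ∖ Patch 2| = |Patch 1| − |Patch 1∩Patch 2| = 45 − 23 = 22.00.

22.00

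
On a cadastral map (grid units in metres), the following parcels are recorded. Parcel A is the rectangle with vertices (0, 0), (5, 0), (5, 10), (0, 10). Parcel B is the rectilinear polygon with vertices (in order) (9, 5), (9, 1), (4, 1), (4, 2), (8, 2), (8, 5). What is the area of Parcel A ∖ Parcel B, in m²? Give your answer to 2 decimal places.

49.00

|Parcel A| = 50, |Parcel A∩Parcel B| = 1.
|Parcel A ∖ Parcel B| = |Parcel A| − |Parcel A∩Parcel B| = 50 − 1 = 49.00.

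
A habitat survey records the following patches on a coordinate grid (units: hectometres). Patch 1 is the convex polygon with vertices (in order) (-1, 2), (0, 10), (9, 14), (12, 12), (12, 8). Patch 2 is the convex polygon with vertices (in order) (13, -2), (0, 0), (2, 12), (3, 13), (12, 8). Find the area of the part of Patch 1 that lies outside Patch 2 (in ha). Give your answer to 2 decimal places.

|Patch 1| = 88, |Patch 1∩Patch 2| = 53.8889.
|Patch 1 ∖ Patch 2| = |Patch 1| − |Patch 1∩Patch 2| = 88 − 53.8889 = 34.11.

34.11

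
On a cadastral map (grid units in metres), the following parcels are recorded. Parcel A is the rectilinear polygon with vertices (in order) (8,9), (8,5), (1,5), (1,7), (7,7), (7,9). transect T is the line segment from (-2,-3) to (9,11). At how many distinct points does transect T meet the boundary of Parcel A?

4

The segment meets the boundary at (7.429,9), (5.857,7), (4.286,5), (7,8.455).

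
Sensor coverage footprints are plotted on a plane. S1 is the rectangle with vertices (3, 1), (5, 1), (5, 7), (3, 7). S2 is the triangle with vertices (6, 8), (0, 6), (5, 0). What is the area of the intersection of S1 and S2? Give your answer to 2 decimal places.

11.18

The intersection is the polygon with vertices (5,7), (5,1), (4.167,1), (3,2.4), (3,7).
By the shoelace formula its area is 11.18.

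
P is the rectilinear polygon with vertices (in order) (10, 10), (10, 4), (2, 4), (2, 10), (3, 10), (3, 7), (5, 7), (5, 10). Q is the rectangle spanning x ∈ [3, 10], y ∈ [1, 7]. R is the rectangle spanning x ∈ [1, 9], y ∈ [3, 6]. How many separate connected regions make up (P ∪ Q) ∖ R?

1

(P ∪ Q) ∖ R is a single connected region.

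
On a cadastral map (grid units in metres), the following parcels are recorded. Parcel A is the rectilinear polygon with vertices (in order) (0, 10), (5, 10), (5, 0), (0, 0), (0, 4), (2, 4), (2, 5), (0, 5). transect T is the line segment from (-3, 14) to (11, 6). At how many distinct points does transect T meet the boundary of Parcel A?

2

The segment meets the boundary at (5,9.429), (4,10).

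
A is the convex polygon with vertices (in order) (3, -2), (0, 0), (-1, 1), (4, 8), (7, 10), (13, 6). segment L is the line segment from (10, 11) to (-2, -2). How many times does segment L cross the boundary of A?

The segment meets the boundary at (-0.08,0.08), (8.286,9.143).

2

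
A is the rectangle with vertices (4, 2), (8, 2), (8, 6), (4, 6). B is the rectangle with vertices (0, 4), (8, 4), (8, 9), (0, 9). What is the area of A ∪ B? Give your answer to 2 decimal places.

48.00

By inclusion–exclusion:
Individual areas: |A| = 16, |B| = 40.
|A∩B|: x∈[4,8], y∈[4,6] → 4·2 = 8.
|A ∪ B| = 56 − 8 = 48.00.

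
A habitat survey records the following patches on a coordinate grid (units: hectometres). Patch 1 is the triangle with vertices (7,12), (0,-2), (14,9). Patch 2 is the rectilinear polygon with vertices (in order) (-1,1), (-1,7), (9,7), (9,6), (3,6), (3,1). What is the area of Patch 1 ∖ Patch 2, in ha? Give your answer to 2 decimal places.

52.50

|Patch 1| = 59.5, |Patch 1∩Patch 2| = 7.
|Patch 1 ∖ Patch 2| = |Patch 1| − |Patch 1∩Patch 2| = 59.5 − 7 = 52.50.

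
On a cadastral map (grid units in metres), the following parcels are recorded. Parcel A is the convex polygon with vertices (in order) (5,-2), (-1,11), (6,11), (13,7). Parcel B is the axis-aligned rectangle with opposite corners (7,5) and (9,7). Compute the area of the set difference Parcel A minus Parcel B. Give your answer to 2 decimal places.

89.00

|Parcel A| = 93, |Parcel A∩Parcel B| = 4.
|Parcel A ∖ Parcel B| = |Parcel A| − |Parcel A∩Parcel B| = 93 − 4 = 89.00.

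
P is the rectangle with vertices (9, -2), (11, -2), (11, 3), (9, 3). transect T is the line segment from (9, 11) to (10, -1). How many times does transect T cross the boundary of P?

1

The segment meets the boundary at (9.667,3).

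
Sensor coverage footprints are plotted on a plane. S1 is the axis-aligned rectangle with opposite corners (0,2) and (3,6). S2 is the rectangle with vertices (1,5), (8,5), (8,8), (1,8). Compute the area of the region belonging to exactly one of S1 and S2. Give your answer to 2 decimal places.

|S1∩S2|: x∈[1,3], y∈[5,6] → 2·1 = 2.
|S1 △ S2| = |S1| + |S2| − 2·|S1∩S2| = 12 + 21 − 4 = 29.00.

29.00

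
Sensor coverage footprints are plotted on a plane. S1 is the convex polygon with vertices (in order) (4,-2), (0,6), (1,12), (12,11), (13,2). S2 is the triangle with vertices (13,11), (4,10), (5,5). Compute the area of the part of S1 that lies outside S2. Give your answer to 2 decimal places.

111.29

|S1| = 134, |S1∩S2| = 22.7087.
|S1 ∖ S2| = |S1| − |S1∩S2| = 134 − 22.7087 = 111.29.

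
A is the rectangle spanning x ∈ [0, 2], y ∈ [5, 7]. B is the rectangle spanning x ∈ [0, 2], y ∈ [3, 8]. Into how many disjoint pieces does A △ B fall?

2

A △ B splits into 2 disjoint pieces (area 2, area 4).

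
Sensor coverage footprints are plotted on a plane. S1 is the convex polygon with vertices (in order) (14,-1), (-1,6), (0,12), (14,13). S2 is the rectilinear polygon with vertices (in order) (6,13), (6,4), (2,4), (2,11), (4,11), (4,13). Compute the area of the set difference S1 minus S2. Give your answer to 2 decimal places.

|S1| = 146.5, |S1∩S2| = 30.3286.
|S1 ∖ S2| = |S1| − |S1∩S2| = 146.5 − 30.3286 = 116.17.

116.17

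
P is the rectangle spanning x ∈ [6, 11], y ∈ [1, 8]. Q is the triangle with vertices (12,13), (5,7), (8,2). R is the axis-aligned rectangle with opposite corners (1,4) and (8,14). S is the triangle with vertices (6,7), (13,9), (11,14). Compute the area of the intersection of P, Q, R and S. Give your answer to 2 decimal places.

The intersection is the polygon with vertices (8,8), (8,7.571), (6,7), (6.714,8).
By the shoelace formula its area is 1.07.

1.07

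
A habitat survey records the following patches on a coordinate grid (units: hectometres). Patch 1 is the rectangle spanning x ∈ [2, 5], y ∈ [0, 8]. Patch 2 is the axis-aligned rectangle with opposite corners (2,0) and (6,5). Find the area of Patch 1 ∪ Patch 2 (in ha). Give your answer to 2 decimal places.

29.00

By inclusion–exclusion:
Individual areas: |Patch 1| = 24, |Patch 2| = 20.
|Patch 1∩Patch 2|: x∈[2,5], y∈[0,5] → 3·5 = 15.
|Patch 1 ∪ Patch 2| = 44 − 15 = 29.00.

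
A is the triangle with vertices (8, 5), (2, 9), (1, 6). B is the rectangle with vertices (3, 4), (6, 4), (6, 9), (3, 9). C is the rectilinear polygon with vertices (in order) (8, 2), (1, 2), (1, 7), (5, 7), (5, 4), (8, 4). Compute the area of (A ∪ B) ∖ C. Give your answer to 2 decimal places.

|A ∪ B| = 20.5.
|(A ∪ B) ∩ C| = 8.119.
|(A ∪ B) ∖ C| = 20.5 − 8.119 = 12.38.

12.38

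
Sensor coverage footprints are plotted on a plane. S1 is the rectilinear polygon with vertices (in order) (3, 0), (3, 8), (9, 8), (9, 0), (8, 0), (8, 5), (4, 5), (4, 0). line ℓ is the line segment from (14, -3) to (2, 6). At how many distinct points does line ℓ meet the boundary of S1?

4

The segment meets the boundary at (3,5.25), (4,4.5), (8,1.5), (9,0.75).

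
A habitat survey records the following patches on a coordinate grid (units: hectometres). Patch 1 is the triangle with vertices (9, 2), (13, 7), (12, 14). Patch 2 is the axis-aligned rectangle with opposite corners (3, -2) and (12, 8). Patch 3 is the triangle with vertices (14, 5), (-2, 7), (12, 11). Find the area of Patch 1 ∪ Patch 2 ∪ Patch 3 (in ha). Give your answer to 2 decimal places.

118.65

By inclusion–exclusion:
Individual areas: |Patch 1| = 16.5, |Patch 2| = 90, |Patch 3| = 46.
|Patch 1∩Patch 2| = 7.875.
|Patch 1∩Patch 3| = 10.9779.
|Patch 2∩Patch 3| = 19.6875.
|Patch 1∩Patch 2∩Patch 3| = 4.6894.
|Patch 1 ∪ Patch 2 ∪ Patch 3| = 152.5 − 38.5404 + 4.6894 = 118.65.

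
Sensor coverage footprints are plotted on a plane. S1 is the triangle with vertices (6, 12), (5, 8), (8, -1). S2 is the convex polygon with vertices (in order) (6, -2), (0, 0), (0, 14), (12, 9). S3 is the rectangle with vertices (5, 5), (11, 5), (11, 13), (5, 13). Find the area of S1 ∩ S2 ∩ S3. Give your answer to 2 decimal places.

7.22

The intersection is the polygon with vertices (5.887,11.547), (6.082,11.466), (7.077,5), (6,5), (5,8).
By the shoelace formula its area is 7.22.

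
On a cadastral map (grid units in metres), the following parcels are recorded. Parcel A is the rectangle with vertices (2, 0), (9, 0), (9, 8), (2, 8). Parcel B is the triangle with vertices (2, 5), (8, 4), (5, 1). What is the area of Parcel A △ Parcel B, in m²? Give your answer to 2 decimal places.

|Parcel A| = 56, |Parcel B| = 10.5, |Parcel A∩Parcel B| = 10.5.
|Parcel A △ Parcel B| = |Parcel A| + |Parcel B| − 2·|Parcel A∩Parcel B| = 56 + 10.5 − 21 = 45.50.

45.50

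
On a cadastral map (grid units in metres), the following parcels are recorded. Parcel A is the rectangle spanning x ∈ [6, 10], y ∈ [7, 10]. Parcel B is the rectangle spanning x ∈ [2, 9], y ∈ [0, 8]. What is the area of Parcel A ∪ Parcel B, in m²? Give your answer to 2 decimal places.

65.00

By inclusion–exclusion:
Individual areas: |Parcel A| = 12, |Parcel B| = 56.
|Parcel A∩Parcel B|: x∈[6,9], y∈[7,8] → 3·1 = 3.
|Parcel A ∪ Parcel B| = 68 − 3 = 65.00.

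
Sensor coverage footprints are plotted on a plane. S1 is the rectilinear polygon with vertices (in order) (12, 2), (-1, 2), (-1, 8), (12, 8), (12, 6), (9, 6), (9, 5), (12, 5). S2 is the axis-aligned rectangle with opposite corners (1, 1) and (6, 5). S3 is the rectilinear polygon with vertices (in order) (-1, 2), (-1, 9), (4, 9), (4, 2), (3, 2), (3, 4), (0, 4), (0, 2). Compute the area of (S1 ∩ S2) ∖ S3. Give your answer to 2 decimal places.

|S1 ∩ S2| = 15.
|(S1 ∩ S2) ∩ S3| = 5.
|(S1 ∩ S2) ∖ S3| = 15 − 5 = 10.00.

10.00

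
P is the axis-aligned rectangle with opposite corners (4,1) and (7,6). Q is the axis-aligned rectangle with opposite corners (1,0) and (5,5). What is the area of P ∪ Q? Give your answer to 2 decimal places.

31.00

By inclusion–exclusion:
Individual areas: |P| = 15, |Q| = 20.
|P∩Q|: x∈[4,5], y∈[1,5] → 1·4 = 4.
|P ∪ Q| = 35 − 4 = 31.00.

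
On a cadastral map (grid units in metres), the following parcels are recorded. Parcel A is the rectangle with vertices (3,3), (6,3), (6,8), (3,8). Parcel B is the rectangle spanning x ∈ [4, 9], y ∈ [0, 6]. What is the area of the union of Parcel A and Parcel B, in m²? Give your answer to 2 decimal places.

By inclusion–exclusion:
Individual areas: |Parcel A| = 15, |Parcel B| = 30.
|Parcel A∩Parcel B|: x∈[4,6], y∈[3,6] → 2·3 = 6.
|Parcel A ∪ Parcel B| = 45 − 6 = 39.00.

39.00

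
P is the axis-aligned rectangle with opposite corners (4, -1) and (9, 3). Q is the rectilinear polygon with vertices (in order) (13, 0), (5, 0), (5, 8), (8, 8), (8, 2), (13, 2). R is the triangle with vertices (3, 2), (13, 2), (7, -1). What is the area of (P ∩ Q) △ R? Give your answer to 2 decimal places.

10.33

|P ∩ Q| = 11.
|(P ∩ Q) ∩ R| = 7.8333.
|(P ∩ Q) △ R| = 11 + 15 − 15.6667 = 10.33.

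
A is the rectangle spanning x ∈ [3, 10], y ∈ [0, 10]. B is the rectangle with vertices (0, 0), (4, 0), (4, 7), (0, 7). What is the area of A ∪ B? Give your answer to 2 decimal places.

91.00

By inclusion–exclusion:
Individual areas: |A| = 70, |B| = 28.
|A∩B|: x∈[3,4], y∈[0,7] → 1·7 = 7.
|A ∪ B| = 98 − 7 = 91.00.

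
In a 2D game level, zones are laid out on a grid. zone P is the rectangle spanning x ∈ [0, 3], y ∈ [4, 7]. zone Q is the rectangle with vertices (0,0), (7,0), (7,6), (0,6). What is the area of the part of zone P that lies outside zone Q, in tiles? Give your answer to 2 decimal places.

|zone P∩zone Q|: x∈[0,3], y∈[4,6] → 3·2 = 6.
|zone P| = 9.
|zone P ∖ zone Q| = |zone P| − |zone P∩zone Q| = 9 − 6 = 3.00.

3.00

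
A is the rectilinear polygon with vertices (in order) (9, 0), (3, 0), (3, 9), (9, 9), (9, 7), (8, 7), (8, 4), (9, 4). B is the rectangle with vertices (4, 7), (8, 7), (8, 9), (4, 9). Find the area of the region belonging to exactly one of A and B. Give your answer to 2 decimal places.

|A| = 51, |B| = 8, |A∩B| = 8.
|A △ B| = |A| + |B| − 2·|A∩B| = 51 + 8 − 16 = 43.00.

43.00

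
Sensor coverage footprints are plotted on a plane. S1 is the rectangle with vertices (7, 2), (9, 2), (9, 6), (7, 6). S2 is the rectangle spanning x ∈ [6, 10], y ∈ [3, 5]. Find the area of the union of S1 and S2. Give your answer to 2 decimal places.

By inclusion–exclusion:
Individual areas: |S1| = 8, |S2| = 8.
|S1∩S2|: x∈[7,9], y∈[3,5] → 2·2 = 4.
|S1 ∪ S2| = 16 − 4 = 12.00.

12.00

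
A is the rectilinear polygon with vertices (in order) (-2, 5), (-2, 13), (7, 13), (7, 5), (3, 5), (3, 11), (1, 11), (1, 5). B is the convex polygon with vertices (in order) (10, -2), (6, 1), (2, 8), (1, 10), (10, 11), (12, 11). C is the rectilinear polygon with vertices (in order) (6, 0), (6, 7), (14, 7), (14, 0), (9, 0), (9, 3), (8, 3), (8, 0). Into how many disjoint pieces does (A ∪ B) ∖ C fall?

2

(A ∪ B) ∖ C splits into 2 disjoint pieces (area 84.9379, area 5.9744).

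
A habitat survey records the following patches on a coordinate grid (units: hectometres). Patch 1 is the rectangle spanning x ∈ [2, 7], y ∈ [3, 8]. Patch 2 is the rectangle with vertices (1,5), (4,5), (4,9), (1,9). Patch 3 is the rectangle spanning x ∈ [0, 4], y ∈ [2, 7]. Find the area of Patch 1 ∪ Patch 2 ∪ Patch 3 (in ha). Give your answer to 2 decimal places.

41.00

By inclusion–exclusion:
Individual areas: |Patch 1| = 25, |Patch 2| = 12, |Patch 3| = 20.
|Patch 1∩Patch 2|: x∈[2,4], y∈[5,8] → 2·3 = 6.
|Patch 1∩Patch 3|: x∈[2,4], y∈[3,7] → 2·4 = 8.
|Patch 2∩Patch 3|: x∈[1,4], y∈[5,7] → 3·2 = 6.
|Patch 1∩Patch 2∩Patch 3| = 4.
|Patch 1 ∪ Patch 2 ∪ Patch 3| = 57 − 20 + 4 = 41.00.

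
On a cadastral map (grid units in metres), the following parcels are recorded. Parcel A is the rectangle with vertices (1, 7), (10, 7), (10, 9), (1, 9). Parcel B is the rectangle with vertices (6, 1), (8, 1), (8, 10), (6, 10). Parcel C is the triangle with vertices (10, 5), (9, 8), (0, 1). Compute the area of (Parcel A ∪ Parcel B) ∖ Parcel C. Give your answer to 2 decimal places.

25.93

|Parcel A ∪ Parcel B| = 32.
|(Parcel A ∪ Parcel B) ∩ Parcel C| = 6.0667.
|(Parcel A ∪ Parcel B) ∖ Parcel C| = 32 − 6.0667 = 25.93.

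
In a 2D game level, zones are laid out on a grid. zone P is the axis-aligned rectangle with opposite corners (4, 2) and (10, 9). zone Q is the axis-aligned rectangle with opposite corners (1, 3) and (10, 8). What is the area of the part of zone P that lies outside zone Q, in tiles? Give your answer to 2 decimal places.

|zone P∩zone Q|: x∈[4,10], y∈[3,8] → 6·5 = 30.
|zone P| = 42.
|zone P ∖ zone Q| = |zone P| − |zone P∩zone Q| = 42 − 30 = 12.00.

12.00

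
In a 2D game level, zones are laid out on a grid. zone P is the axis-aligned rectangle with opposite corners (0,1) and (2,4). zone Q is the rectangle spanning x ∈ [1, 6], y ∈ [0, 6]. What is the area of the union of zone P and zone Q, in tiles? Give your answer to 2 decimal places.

33.00

By inclusion–exclusion:
Individual areas: |zone P| = 6, |zone Q| = 30.
|zone P∩zone Q|: x∈[1,2], y∈[1,4] → 1·3 = 3.
|zone P ∪ zone Q| = 36 − 3 = 33.00.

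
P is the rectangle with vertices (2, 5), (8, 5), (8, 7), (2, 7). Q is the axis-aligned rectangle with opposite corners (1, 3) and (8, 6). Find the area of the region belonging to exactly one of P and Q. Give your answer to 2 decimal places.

|P∩Q|: x∈[2,8], y∈[5,6] → 6·1 = 6.
|P △ Q| = |P| + |Q| − 2·|P∩Q| = 12 + 21 − 12 = 21.00.

21.00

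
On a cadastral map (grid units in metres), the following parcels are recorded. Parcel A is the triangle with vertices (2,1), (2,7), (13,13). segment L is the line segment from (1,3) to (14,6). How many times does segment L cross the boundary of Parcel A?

2

The segment meets the boundary at (2,3.231), (4.593,3.829).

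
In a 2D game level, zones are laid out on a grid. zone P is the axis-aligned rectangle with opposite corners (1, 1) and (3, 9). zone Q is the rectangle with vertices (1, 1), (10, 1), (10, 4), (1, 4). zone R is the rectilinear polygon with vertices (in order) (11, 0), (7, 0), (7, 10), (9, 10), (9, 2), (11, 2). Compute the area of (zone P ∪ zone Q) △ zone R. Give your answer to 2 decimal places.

47.00

|zone P ∪ zone Q| = 37.
|(zone P ∪ zone Q) ∩ zone R| = 7.
|(zone P ∪ zone Q) △ zone R| = 37 + 24 − 14 = 47.00.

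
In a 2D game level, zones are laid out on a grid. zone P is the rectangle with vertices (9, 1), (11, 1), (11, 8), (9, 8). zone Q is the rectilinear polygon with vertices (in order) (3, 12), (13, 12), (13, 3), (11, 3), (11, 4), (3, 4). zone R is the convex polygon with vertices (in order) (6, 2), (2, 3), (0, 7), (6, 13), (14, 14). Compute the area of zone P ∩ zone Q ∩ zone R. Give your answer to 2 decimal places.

0.75

The intersection is the polygon with vertices (10,8), (9,6.5), (9,8).
By the shoelace formula its area is 0.75.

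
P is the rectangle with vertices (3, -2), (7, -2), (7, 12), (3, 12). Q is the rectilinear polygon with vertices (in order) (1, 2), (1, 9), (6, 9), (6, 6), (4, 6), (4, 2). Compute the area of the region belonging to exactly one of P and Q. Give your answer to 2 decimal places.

57.00

|P| = 56, |Q| = 27, |P∩Q| = 13.
|P △ Q| = |P| + |Q| − 2·|P∩Q| = 56 + 27 − 26 = 57.00.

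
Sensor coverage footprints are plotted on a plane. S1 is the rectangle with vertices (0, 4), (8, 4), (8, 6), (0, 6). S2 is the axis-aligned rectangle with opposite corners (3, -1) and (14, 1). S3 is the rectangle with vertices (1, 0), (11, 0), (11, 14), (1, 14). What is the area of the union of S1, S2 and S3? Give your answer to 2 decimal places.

By inclusion–exclusion:
Individual areas: |S1| = 16, |S2| = 22, |S3| = 140.
|S1∩S2| = 0 (no overlap).
|S1∩S3|: x∈[1,8], y∈[4,6] → 7·2 = 14.
|S2∩S3|: x∈[3,11], y∈[0,1] → 8·1 = 8.
|S1∩S2∩S3| = 0.
|S1 ∪ S2 ∪ S3| = 178 − 22 + 0 = 156.00.

156.00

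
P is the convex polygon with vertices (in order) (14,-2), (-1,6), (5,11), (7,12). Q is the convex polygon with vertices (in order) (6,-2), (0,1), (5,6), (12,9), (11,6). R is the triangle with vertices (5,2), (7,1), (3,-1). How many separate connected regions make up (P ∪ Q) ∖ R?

(P ∪ Q) ∖ R is a single connected region.

1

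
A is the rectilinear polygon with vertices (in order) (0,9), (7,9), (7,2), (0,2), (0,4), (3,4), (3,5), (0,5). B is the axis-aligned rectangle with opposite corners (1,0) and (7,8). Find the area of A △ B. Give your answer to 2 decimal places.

|A| = 46, |B| = 48, |A∩B| = 34.
|A △ B| = |A| + |B| − 2·|A∩B| = 46 + 48 − 68 = 26.00.

26.00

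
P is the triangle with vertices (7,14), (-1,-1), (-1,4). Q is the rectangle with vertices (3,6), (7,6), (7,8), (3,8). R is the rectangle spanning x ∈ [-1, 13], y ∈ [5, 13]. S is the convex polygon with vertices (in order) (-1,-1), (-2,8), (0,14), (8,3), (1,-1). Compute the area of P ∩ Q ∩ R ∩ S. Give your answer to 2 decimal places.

The intersection is the polygon with vertices (3.8,8), (3,6.5), (3,8).
By the shoelace formula its area is 0.60.

0.60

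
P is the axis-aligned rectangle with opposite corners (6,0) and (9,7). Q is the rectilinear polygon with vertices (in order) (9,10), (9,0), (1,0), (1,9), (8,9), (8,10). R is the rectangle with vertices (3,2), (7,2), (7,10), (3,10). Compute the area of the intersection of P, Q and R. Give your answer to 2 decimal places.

The intersection is the polygon with vertices (6,7), (7,7), (7,2), (6,2).
By the shoelace formula its area is 5.00.

5.00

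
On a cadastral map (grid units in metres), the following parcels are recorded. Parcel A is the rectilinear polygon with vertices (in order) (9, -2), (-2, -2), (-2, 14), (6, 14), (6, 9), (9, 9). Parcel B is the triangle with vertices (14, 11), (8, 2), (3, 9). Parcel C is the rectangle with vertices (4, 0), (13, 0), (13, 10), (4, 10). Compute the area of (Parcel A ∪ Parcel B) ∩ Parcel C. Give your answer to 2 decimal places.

63.43

|Parcel A ∪ Parcel B| = 179.9318.
|(Parcel A ∪ Parcel B) ∩ Parcel C| = 63.43.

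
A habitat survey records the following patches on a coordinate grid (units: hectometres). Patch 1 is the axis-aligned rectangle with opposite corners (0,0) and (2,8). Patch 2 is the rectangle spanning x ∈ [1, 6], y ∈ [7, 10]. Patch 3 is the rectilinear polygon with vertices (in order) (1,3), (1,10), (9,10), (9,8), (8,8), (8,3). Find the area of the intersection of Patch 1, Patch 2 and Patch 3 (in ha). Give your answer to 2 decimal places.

The intersection is the polygon with vertices (2,7), (1,7), (1,8), (2,8).
By the shoelace formula its area is 1.00.

1.00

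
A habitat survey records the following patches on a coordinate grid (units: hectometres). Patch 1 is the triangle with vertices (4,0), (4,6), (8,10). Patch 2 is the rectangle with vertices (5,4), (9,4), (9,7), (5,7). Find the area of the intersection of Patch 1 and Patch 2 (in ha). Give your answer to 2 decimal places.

The intersection is the polygon with vertices (5.6,4), (5,4), (5,7), (6.8,7).
By the shoelace formula its area is 3.60.

3.60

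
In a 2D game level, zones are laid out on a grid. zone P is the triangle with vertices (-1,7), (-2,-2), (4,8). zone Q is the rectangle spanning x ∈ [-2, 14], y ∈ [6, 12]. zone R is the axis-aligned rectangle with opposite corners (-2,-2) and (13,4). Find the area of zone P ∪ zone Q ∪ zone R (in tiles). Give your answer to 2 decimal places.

By inclusion–exclusion:
Individual areas: |zone P| = 22, |zone Q| = 96, |zone R| = 90.
|zone P∩zone Q| = 6.3556.
|zone P∩zone R| = 8.8.
|zone Q∩zone R| = 0 (no overlap).
|zone P∩zone Q∩zone R| = 0.
|zone P ∪ zone Q ∪ zone R| = 208 − 15.1556 + 0 = 192.84.

192.84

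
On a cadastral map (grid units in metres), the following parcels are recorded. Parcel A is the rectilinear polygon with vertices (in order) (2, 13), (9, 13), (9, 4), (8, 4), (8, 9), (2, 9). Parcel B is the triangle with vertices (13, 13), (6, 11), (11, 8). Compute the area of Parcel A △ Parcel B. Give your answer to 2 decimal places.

|Parcel A| = 33, |Parcel B| = 15.5, |Parcel A∩Parcel B| = 3.9857.
|Parcel A △ Parcel B| = |Parcel A| + |Parcel B| − 2·|Parcel A∩Parcel B| = 33 + 15.5 − 7.9714 = 40.53.

40.53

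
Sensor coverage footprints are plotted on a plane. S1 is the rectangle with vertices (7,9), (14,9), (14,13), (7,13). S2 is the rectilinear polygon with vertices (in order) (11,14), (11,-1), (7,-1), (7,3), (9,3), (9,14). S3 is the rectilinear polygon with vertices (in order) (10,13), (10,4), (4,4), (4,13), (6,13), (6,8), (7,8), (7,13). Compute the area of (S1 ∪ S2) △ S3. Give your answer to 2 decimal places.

|S1 ∪ S2| = 58.
|(S1 ∪ S2) ∩ S3| = 17.
|(S1 ∪ S2) △ S3| = 58 + 49 − 34 = 73.00.

73.00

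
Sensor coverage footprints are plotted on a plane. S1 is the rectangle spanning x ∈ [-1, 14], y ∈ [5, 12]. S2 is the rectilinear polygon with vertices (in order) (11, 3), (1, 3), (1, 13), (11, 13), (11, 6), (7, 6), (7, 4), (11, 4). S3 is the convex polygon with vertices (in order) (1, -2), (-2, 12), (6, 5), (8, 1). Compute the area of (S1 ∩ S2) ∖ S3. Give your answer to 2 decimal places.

|S1 ∩ S2| = 66.
|(S1 ∩ S2) ∩ S3| = 10.9375.
|(S1 ∩ S2) ∖ S3| = 66 − 10.9375 = 55.06.

55.06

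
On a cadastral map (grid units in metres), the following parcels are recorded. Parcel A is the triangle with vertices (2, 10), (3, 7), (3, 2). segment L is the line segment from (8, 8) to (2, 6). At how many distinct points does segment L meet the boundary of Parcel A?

2

The segment meets the boundary at (2.48,6.16), (3,6.333).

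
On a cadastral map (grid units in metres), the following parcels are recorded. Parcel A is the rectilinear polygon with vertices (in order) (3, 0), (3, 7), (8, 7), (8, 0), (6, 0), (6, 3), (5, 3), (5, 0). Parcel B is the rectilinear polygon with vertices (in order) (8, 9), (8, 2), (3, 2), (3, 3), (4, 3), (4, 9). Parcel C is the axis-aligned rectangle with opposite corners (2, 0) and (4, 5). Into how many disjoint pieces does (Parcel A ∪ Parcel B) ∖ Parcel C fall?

1

(Parcel A ∪ Parcel B) ∖ Parcel C is a single connected region.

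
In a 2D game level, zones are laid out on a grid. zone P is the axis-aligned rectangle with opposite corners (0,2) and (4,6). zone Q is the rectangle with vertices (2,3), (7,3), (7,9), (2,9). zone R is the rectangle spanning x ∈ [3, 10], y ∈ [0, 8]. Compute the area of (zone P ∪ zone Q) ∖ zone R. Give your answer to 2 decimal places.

19.00

|zone P ∪ zone Q| = 40.
|(zone P ∪ zone Q) ∩ zone R| = 21.
|(zone P ∪ zone Q) ∖ zone R| = 40 − 21 = 19.00.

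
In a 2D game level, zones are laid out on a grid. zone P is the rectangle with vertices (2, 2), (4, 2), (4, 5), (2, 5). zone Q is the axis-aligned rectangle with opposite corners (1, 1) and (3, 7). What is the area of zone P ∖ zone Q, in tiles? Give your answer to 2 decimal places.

|zone P∩zone Q|: x∈[2,3], y∈[2,5] → 1·3 = 3.
|zone P| = 6.
|zone P ∖ zone Q| = |zone P| − |zone P∩zone Q| = 6 − 3 = 3.00.

3.00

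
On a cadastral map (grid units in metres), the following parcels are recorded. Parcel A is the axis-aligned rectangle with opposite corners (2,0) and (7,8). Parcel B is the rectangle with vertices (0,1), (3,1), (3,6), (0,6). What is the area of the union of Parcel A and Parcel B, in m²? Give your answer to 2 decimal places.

50.00

By inclusion–exclusion:
Individual areas: |Parcel A| = 40, |Parcel B| = 15.
|Parcel A∩Parcel B|: x∈[2,3], y∈[1,6] → 1·5 = 5.
|Parcel A ∪ Parcel B| = 55 − 5 = 50.00.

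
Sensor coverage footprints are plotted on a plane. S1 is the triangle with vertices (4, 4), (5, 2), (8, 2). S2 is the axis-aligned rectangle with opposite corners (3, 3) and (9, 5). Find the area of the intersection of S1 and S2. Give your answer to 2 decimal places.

The intersection is the polygon with vertices (4,4), (6,3), (4.5,3).
By the shoelace formula its area is 0.75.

0.75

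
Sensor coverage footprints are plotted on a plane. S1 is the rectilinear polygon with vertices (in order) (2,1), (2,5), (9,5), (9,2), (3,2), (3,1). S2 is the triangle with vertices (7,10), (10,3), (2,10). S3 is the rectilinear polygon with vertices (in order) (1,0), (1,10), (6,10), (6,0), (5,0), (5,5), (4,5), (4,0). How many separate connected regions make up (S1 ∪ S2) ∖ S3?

(S1 ∪ S2) ∖ S3 splits into 2 disjoint pieces (area 3, area 18.7768).

2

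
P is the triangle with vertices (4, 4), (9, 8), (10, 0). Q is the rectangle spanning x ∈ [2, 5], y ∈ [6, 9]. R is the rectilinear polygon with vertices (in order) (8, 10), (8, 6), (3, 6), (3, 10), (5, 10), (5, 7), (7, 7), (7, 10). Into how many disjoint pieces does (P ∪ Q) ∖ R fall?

(P ∪ Q) ∖ R splits into 2 disjoint pieces (area 21.1, area 3).

2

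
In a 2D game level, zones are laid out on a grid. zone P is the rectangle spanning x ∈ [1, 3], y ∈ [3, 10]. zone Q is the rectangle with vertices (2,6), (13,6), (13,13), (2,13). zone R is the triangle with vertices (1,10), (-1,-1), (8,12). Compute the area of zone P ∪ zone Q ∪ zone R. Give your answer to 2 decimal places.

By inclusion–exclusion:
Individual areas: |zone P| = 14, |zone Q| = 77, |zone R| = 36.5.
|zone P∩zone Q|: x∈[2,3], y∈[6,10] → 1·4 = 4.
|zone P∩zone R| = 12.906.
|zone Q∩zone R| = 18.3956.
|zone P∩zone Q∩zone R| = 4.
|zone P ∪ zone Q ∪ zone R| = 127.5 − 35.3016 + 4 = 96.20.

96.20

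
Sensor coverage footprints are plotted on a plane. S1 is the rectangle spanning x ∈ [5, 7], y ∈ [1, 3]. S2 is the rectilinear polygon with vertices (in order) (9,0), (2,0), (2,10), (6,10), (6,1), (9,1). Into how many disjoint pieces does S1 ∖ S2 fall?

1

S1 ∖ S2 is a single connected region.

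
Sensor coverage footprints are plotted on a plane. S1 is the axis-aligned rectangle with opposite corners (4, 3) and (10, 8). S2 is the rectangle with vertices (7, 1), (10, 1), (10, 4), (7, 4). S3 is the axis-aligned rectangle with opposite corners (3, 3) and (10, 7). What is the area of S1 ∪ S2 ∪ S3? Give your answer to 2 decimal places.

By inclusion–exclusion:
Individual areas: |S1| = 30, |S2| = 9, |S3| = 28.
|S1∩S2|: x∈[7,10], y∈[3,4] → 3·1 = 3.
|S1∩S3|: x∈[4,10], y∈[3,7] → 6·4 = 24.
|S2∩S3|: x∈[7,10], y∈[3,4] → 3·1 = 3.
|S1∩S2∩S3| = 3.
|S1 ∪ S2 ∪ S3| = 67 − 30 + 3 = 40.00.

40.00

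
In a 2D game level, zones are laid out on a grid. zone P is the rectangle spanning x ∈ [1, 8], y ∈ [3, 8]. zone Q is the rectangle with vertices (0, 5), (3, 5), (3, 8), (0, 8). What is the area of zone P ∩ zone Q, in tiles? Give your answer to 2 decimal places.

|zone P∩zone Q|: x∈[1,3], y∈[5,8] → 2·3 = 6.

6.00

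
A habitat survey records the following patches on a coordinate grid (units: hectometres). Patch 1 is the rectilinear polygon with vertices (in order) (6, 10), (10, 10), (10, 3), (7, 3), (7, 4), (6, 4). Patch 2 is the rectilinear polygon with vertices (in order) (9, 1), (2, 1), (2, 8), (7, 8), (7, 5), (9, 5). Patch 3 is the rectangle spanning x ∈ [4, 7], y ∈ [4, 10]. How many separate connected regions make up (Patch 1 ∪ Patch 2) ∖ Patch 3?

(Patch 1 ∪ Patch 2) ∖ Patch 3 is a single connected region.

1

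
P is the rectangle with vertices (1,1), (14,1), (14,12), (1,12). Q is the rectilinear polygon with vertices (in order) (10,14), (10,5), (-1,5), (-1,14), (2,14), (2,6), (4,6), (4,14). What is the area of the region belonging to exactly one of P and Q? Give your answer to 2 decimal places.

124.00

|P| = 143, |Q| = 83, |P∩Q| = 51.
|P △ Q| = |P| + |Q| − 2·|P∩Q| = 143 + 83 − 102 = 124.00.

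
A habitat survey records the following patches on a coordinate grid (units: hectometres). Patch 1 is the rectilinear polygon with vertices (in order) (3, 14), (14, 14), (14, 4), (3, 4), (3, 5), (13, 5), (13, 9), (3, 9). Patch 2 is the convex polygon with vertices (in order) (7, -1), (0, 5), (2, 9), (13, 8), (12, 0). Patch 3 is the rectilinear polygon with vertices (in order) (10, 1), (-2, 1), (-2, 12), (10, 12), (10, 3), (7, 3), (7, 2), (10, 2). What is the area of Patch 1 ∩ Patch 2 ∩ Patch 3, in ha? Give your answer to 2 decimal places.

7.00

The intersection is the polygon with vertices (3,5), (10,5), (10,4), (3,4).
By the shoelace formula its area is 7.00.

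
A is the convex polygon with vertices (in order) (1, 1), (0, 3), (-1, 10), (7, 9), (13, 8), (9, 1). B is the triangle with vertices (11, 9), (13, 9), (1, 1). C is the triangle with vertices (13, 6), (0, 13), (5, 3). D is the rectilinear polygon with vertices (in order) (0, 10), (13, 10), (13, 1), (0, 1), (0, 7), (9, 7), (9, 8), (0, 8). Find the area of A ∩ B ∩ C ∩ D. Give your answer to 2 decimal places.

4.44

The intersection is the polygon with vertices (4.571,3.857), (8.5,7), (9,7), (9,7.4), (9.563,7.851), (10.511,7.34), (4.75,3.5).
By the shoelace formula its area is 4.44.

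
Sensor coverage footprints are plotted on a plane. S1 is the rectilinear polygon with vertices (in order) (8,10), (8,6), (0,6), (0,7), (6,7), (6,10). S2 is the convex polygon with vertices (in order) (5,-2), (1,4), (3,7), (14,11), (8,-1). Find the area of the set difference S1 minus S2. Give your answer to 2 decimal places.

5.76

|S1| = 14, |S1∩S2| = 8.2424.
|S1 ∖ S2| = |S1| − |S1∩S2| = 14 − 8.2424 = 5.76.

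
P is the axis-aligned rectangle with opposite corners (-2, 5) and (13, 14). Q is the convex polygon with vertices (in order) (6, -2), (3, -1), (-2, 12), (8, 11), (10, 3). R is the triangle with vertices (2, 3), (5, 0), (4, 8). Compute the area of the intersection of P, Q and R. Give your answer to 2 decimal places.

2.36

The intersection is the polygon with vertices (2.8,5), (4,8), (4.375,5).
By the shoelace formula its area is 2.36.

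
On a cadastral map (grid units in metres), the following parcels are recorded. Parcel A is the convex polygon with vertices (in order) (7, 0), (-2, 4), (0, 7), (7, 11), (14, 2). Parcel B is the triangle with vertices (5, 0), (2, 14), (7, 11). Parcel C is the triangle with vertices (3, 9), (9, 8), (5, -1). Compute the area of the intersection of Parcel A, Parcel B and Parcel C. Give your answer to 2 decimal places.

The intersection is the polygon with vertices (3.118,8.782), (3.387,8.935), (6.529,8.412), (5.149,0.822), (4.79,0.983).
By the shoelace formula its area is 14.78.

14.78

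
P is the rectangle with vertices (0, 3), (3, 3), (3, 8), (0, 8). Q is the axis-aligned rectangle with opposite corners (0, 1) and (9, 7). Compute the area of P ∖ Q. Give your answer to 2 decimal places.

3.00

|P∩Q|: x∈[0,3], y∈[3,7] → 3·4 = 12.
|P| = 15.
|P ∖ Q| = |P| − |P∩Q| = 15 − 12 = 3.00.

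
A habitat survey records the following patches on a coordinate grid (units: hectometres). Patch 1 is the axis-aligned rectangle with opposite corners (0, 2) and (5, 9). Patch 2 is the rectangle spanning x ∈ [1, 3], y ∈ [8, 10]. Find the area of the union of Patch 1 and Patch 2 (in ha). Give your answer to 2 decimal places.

By inclusion–exclusion:
Individual areas: |Patch 1| = 35, |Patch 2| = 4.
|Patch 1∩Patch 2|: x∈[1,3], y∈[8,9] → 2·1 = 2.
|Patch 1 ∪ Patch 2| = 39 − 2 = 37.00.

37.00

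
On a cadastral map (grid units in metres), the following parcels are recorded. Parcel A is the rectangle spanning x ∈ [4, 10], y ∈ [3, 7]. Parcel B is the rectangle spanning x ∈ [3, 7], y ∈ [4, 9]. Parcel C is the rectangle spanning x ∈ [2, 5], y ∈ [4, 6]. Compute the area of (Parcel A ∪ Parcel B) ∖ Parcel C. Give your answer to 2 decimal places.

31.00

|Parcel A ∪ Parcel B| = 35.
|(Parcel A ∪ Parcel B) ∩ Parcel C| = 4.
|(Parcel A ∪ Parcel B) ∖ Parcel C| = 35 − 4 = 31.00.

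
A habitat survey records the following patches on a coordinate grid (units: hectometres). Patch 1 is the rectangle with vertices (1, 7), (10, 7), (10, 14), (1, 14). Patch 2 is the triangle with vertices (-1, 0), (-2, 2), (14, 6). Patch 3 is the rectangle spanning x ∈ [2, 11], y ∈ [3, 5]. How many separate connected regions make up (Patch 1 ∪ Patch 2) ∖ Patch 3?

(Patch 1 ∪ Patch 2) ∖ Patch 3 splits into 3 disjoint pieces (area 63, area 11.25, area 0.8).

3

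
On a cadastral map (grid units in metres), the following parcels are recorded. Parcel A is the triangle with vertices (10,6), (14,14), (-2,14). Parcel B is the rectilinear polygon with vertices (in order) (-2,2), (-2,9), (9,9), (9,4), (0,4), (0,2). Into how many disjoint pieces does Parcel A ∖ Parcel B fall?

1

Parcel A ∖ Parcel B is a single connected region.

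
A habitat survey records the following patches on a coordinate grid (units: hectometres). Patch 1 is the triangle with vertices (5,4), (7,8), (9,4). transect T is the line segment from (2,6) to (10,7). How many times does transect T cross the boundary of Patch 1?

The segment meets the boundary at (7.647,6.706), (6.267,6.533).

2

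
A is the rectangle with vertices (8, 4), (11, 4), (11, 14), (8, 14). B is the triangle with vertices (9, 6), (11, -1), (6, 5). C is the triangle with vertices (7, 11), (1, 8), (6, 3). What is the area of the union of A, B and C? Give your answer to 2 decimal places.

By inclusion–exclusion:
Individual areas: |A| = 30, |B| = 11.5, |C| = 22.5.
|A∩B| = 2.4048.
|A∩C| = 0.
|B∩C| = 0.0435.
|A∩B∩C| = 0.
|A ∪ B ∪ C| = 64 − 2.4482 + 0 = 61.55.

61.55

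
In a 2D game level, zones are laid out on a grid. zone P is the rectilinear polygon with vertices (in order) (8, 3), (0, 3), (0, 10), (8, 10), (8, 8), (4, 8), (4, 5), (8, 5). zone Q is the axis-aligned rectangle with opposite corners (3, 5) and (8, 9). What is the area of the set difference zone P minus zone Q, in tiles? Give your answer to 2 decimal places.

36.00

|zone P| = 44, |zone P∩zone Q| = 8.
|zone P ∖ zone Q| = |zone P| − |zone P∩zone Q| = 44 − 8 = 36.00.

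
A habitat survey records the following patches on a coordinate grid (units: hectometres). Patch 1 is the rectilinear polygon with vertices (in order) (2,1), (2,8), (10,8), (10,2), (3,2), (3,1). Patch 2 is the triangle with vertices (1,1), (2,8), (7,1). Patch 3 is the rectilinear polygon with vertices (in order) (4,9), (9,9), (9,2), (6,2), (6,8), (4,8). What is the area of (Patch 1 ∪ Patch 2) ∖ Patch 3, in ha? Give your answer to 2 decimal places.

|Patch 1 ∪ Patch 2| = 56.1429.
|(Patch 1 ∪ Patch 2) ∩ Patch 3| = 18.
|(Patch 1 ∪ Patch 2) ∖ Patch 3| = 56.1429 − 18 = 38.14.

38.14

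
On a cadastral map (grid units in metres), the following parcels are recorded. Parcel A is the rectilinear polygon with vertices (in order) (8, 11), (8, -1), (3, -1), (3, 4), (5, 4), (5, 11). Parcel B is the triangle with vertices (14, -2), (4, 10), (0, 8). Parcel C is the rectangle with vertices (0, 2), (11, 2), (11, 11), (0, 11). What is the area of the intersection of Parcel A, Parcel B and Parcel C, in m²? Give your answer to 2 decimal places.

The intersection is the polygon with vertices (5,4.429), (5,8.8), (8,5.2), (8,2.286).
By the shoelace formula its area is 10.93.

10.93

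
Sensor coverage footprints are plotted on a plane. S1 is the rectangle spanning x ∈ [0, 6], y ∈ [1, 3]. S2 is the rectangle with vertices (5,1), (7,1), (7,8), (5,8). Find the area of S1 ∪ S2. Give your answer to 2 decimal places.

24.00

By inclusion–exclusion:
Individual areas: |S1| = 12, |S2| = 14.
|S1∩S2|: x∈[5,6], y∈[1,3] → 1·2 = 2.
|S1 ∪ S2| = 26 − 2 = 24.00.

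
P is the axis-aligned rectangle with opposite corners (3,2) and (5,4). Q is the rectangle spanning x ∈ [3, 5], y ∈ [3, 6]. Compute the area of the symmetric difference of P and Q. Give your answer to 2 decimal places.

6.00

|P∩Q|: x∈[3,5], y∈[3,4] → 2·1 = 2.
|P △ Q| = |P| + |Q| − 2·|P∩Q| = 4 + 6 − 4 = 6.00.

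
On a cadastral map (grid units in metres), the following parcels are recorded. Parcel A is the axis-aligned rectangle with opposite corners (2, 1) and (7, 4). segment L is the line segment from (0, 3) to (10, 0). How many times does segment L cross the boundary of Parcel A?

2

The segment meets the boundary at (6.667,1), (2,2.4).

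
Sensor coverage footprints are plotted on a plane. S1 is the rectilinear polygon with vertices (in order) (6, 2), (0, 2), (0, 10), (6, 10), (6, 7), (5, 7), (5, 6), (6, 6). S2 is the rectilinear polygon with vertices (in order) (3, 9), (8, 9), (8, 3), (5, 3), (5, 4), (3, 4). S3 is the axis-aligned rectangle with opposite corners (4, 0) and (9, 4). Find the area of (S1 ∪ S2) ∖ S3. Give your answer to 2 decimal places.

|S1 ∪ S2| = 60.
|(S1 ∪ S2) ∩ S3| = 6.
|(S1 ∪ S2) ∖ S3| = 60 − 6 = 54.00.

54.00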